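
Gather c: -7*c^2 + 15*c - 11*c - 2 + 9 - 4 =-7*c^2 + 4*c + 3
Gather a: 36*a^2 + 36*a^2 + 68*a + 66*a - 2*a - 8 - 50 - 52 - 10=72*a^2 + 132*a - 120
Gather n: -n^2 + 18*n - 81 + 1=-n^2 + 18*n - 80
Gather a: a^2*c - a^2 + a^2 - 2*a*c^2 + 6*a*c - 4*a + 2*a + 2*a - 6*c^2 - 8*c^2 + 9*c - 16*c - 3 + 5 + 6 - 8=a^2*c + a*(-2*c^2 + 6*c) - 14*c^2 - 7*c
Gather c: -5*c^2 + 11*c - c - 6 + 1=-5*c^2 + 10*c - 5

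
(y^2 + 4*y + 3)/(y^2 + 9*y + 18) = (y + 1)/(y + 6)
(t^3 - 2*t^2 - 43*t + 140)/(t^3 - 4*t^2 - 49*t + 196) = (t - 5)/(t - 7)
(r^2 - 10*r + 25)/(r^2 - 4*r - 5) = (r - 5)/(r + 1)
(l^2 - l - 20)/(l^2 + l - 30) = (l + 4)/(l + 6)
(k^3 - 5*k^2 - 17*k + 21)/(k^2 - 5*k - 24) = (k^2 - 8*k + 7)/(k - 8)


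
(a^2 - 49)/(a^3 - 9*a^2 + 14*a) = (a + 7)/(a*(a - 2))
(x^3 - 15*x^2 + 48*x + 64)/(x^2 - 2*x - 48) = (x^2 - 7*x - 8)/(x + 6)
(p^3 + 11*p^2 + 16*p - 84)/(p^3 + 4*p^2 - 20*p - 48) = (p^2 + 5*p - 14)/(p^2 - 2*p - 8)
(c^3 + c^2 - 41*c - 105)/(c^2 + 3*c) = c - 2 - 35/c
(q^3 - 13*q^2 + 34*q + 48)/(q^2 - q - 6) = (-q^3 + 13*q^2 - 34*q - 48)/(-q^2 + q + 6)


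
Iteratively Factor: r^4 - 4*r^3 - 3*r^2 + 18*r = (r)*(r^3 - 4*r^2 - 3*r + 18) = r*(r - 3)*(r^2 - r - 6) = r*(r - 3)*(r + 2)*(r - 3)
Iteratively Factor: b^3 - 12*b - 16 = (b + 2)*(b^2 - 2*b - 8) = (b + 2)^2*(b - 4)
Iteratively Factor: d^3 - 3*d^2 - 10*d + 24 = (d - 4)*(d^2 + d - 6) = (d - 4)*(d - 2)*(d + 3)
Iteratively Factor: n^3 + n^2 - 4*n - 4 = (n + 2)*(n^2 - n - 2) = (n + 1)*(n + 2)*(n - 2)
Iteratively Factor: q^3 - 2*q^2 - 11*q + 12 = (q + 3)*(q^2 - 5*q + 4) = (q - 4)*(q + 3)*(q - 1)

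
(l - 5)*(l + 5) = l^2 - 25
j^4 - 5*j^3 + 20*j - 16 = (j - 4)*(j - 2)*(j - 1)*(j + 2)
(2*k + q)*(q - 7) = 2*k*q - 14*k + q^2 - 7*q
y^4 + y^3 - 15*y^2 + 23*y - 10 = (y - 2)*(y - 1)^2*(y + 5)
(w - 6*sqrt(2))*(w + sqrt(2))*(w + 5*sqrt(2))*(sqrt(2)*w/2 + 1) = sqrt(2)*w^4/2 + w^3 - 31*sqrt(2)*w^2 - 122*w - 60*sqrt(2)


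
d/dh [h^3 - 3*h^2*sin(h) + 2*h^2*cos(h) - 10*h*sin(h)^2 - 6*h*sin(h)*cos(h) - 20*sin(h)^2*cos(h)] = -2*h^2*sin(h) - 3*h^2*cos(h) + 3*h^2 - 6*h*sin(h) - 10*h*sin(2*h) + 4*h*cos(h) - 6*h*cos(2*h) + 5*sin(h) - 3*sin(2*h) - 15*sin(3*h) + 5*cos(2*h) - 5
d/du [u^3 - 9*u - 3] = 3*u^2 - 9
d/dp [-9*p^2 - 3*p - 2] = -18*p - 3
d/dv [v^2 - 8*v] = 2*v - 8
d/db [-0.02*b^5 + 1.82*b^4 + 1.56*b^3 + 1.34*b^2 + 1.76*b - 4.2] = -0.1*b^4 + 7.28*b^3 + 4.68*b^2 + 2.68*b + 1.76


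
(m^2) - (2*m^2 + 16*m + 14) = -m^2 - 16*m - 14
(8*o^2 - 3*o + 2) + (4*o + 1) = 8*o^2 + o + 3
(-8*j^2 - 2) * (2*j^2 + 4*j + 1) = -16*j^4 - 32*j^3 - 12*j^2 - 8*j - 2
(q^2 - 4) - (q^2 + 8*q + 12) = -8*q - 16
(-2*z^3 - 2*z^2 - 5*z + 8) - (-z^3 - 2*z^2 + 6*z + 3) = -z^3 - 11*z + 5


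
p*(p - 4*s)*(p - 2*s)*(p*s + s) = p^4*s - 6*p^3*s^2 + p^3*s + 8*p^2*s^3 - 6*p^2*s^2 + 8*p*s^3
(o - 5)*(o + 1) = o^2 - 4*o - 5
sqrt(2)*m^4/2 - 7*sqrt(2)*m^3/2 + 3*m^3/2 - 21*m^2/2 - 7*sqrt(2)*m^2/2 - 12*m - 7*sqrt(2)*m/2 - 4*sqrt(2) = (m - 8)*(m + 1)*(m + sqrt(2))*(sqrt(2)*m/2 + 1/2)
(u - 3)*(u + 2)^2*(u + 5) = u^4 + 6*u^3 - 3*u^2 - 52*u - 60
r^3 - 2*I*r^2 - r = r*(r - I)^2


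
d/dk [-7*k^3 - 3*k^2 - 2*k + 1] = -21*k^2 - 6*k - 2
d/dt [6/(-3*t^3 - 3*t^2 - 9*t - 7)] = 18*(3*t^2 + 2*t + 3)/(3*t^3 + 3*t^2 + 9*t + 7)^2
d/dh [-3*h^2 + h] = 1 - 6*h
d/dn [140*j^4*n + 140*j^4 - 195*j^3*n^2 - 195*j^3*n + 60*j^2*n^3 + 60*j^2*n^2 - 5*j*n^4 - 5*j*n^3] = 5*j*(28*j^3 - 78*j^2*n - 39*j^2 + 36*j*n^2 + 24*j*n - 4*n^3 - 3*n^2)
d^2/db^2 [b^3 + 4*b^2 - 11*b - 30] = 6*b + 8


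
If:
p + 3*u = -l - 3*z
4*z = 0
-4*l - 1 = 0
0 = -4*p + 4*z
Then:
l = -1/4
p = 0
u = 1/12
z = 0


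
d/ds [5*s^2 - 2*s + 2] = 10*s - 2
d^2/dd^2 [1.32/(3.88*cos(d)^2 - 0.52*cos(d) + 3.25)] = (-79.487232*(1 - cos(d)^2)^2 + 7.989696*cos(d)^3 + 26.480256*cos(d)^2 - 18.210192*cos(d) + 46.910688)/(3.88*cos(d)^2 - 0.52*cos(d) + 3.25)^3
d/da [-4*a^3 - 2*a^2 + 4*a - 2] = -12*a^2 - 4*a + 4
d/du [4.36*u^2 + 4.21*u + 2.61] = 8.72*u + 4.21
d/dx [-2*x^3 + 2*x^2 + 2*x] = -6*x^2 + 4*x + 2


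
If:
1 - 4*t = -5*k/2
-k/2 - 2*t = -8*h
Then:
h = 7*t/20 - 1/40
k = 8*t/5 - 2/5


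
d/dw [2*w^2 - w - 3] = 4*w - 1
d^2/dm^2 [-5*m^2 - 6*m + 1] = -10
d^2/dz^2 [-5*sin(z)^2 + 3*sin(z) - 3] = -3*sin(z) - 10*cos(2*z)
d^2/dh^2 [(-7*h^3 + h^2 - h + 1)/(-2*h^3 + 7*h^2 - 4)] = 2*(94*h^6 + 12*h^5 - 402*h^4 + 413*h^3 - 279*h^2 + 444*h - 44)/(8*h^9 - 84*h^8 + 294*h^7 - 295*h^6 - 336*h^5 + 588*h^4 + 96*h^3 - 336*h^2 + 64)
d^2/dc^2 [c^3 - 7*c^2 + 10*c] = 6*c - 14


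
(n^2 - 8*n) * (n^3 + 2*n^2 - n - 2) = n^5 - 6*n^4 - 17*n^3 + 6*n^2 + 16*n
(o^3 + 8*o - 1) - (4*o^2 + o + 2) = o^3 - 4*o^2 + 7*o - 3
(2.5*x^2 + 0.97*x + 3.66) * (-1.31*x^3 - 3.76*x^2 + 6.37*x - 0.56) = -3.275*x^5 - 10.6707*x^4 + 7.4832*x^3 - 8.9827*x^2 + 22.771*x - 2.0496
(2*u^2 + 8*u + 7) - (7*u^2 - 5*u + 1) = -5*u^2 + 13*u + 6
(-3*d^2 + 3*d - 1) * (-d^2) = 3*d^4 - 3*d^3 + d^2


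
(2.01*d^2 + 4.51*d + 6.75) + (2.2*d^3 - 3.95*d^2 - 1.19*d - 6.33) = 2.2*d^3 - 1.94*d^2 + 3.32*d + 0.42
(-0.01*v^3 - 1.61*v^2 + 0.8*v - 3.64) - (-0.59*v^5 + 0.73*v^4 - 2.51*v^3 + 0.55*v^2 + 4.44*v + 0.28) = 0.59*v^5 - 0.73*v^4 + 2.5*v^3 - 2.16*v^2 - 3.64*v - 3.92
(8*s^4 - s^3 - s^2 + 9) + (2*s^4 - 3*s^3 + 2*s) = 10*s^4 - 4*s^3 - s^2 + 2*s + 9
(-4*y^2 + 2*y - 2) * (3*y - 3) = -12*y^3 + 18*y^2 - 12*y + 6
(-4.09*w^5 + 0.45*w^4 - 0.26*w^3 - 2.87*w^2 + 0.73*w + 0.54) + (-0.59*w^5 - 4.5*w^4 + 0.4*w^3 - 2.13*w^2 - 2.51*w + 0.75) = -4.68*w^5 - 4.05*w^4 + 0.14*w^3 - 5.0*w^2 - 1.78*w + 1.29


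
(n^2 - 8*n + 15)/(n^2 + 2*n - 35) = (n - 3)/(n + 7)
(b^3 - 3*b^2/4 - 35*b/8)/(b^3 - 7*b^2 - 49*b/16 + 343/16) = 2*b*(2*b - 5)/(4*b^2 - 35*b + 49)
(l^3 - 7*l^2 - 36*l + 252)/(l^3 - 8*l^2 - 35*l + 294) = (l - 6)/(l - 7)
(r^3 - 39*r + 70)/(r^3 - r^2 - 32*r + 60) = (r + 7)/(r + 6)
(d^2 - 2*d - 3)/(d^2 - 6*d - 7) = (d - 3)/(d - 7)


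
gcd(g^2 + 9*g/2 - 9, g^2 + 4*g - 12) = g + 6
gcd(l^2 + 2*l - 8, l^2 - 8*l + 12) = l - 2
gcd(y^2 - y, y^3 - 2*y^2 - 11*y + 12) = y - 1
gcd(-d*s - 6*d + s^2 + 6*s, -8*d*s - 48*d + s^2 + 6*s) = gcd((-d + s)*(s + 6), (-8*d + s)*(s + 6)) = s + 6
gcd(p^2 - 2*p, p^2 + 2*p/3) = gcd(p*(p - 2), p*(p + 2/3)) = p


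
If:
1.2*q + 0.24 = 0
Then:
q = -0.20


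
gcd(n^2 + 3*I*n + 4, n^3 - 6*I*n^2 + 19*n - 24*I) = n - I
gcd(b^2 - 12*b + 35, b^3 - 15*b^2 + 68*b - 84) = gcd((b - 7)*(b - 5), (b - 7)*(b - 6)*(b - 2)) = b - 7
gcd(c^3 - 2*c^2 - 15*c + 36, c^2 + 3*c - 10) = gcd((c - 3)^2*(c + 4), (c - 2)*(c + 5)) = 1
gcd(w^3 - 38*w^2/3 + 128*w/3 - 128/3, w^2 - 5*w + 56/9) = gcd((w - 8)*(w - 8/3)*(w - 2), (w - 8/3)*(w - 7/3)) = w - 8/3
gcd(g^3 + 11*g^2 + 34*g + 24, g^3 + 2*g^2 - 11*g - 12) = g^2 + 5*g + 4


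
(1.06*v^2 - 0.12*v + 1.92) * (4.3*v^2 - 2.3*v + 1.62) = 4.558*v^4 - 2.954*v^3 + 10.2492*v^2 - 4.6104*v + 3.1104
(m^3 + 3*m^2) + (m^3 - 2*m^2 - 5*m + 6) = 2*m^3 + m^2 - 5*m + 6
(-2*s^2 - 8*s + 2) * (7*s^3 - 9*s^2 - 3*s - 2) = -14*s^5 - 38*s^4 + 92*s^3 + 10*s^2 + 10*s - 4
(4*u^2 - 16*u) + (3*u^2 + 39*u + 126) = 7*u^2 + 23*u + 126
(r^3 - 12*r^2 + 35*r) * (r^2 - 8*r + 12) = r^5 - 20*r^4 + 143*r^3 - 424*r^2 + 420*r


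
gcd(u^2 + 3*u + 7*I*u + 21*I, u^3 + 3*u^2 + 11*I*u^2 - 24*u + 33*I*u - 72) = u + 3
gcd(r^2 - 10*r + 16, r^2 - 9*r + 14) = r - 2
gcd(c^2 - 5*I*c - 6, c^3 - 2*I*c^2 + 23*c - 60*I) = c - 3*I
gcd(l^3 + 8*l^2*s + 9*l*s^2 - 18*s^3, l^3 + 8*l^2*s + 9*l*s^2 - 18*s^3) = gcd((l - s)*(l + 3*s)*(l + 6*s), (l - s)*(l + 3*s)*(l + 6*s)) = -l^3 - 8*l^2*s - 9*l*s^2 + 18*s^3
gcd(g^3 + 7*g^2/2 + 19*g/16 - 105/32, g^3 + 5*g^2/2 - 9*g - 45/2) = g + 5/2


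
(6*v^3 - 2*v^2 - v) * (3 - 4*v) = -24*v^4 + 26*v^3 - 2*v^2 - 3*v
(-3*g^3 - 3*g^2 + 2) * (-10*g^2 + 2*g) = 30*g^5 + 24*g^4 - 6*g^3 - 20*g^2 + 4*g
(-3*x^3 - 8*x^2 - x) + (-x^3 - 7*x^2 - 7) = -4*x^3 - 15*x^2 - x - 7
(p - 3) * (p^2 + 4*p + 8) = p^3 + p^2 - 4*p - 24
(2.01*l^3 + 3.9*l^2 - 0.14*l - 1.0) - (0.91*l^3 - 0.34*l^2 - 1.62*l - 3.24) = 1.1*l^3 + 4.24*l^2 + 1.48*l + 2.24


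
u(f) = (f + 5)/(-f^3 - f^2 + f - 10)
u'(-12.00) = 0.00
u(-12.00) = 0.00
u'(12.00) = 0.00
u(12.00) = -0.00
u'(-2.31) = 0.80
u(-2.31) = -0.51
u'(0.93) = 0.08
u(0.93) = -0.55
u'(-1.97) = 0.18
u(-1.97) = -0.37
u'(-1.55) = 0.00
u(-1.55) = -0.34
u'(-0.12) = -0.16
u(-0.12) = -0.48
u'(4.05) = 0.05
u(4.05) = -0.10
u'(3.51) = 0.08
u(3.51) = -0.14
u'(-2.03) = 0.23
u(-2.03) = -0.38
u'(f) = (f + 5)*(3*f^2 + 2*f - 1)/(-f^3 - f^2 + f - 10)^2 + 1/(-f^3 - f^2 + f - 10) = (-f^3 - f^2 + f + (f + 5)*(3*f^2 + 2*f - 1) - 10)/(f^3 + f^2 - f + 10)^2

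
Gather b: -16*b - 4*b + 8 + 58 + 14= 80 - 20*b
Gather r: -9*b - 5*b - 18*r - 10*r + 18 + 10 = -14*b - 28*r + 28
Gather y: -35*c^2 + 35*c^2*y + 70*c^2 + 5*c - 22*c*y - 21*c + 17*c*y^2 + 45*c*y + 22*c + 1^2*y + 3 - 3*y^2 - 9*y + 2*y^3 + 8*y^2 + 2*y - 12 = 35*c^2 + 6*c + 2*y^3 + y^2*(17*c + 5) + y*(35*c^2 + 23*c - 6) - 9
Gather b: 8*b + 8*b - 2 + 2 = 16*b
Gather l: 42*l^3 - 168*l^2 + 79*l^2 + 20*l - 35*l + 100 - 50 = 42*l^3 - 89*l^2 - 15*l + 50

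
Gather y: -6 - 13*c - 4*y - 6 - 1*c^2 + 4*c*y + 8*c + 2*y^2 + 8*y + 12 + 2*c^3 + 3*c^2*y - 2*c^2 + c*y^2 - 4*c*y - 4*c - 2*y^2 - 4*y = 2*c^3 + 3*c^2*y - 3*c^2 + c*y^2 - 9*c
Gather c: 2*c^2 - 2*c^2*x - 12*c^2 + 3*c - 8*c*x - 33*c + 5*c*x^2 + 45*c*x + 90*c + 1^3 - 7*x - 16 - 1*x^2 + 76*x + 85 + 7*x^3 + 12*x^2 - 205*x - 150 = c^2*(-2*x - 10) + c*(5*x^2 + 37*x + 60) + 7*x^3 + 11*x^2 - 136*x - 80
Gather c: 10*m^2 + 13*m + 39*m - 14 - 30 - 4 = 10*m^2 + 52*m - 48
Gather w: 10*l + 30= 10*l + 30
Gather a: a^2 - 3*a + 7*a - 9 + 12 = a^2 + 4*a + 3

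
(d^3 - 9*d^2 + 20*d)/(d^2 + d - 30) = d*(d - 4)/(d + 6)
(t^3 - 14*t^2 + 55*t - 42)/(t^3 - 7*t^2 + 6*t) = (t - 7)/t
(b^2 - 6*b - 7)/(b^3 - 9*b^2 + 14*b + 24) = (b - 7)/(b^2 - 10*b + 24)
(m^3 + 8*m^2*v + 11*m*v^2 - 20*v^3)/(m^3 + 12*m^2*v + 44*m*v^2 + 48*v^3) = (m^2 + 4*m*v - 5*v^2)/(m^2 + 8*m*v + 12*v^2)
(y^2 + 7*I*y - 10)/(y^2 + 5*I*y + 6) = (y^2 + 7*I*y - 10)/(y^2 + 5*I*y + 6)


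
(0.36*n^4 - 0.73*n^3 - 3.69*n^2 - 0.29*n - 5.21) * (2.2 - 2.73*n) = -0.9828*n^5 + 2.7849*n^4 + 8.4677*n^3 - 7.3263*n^2 + 13.5853*n - 11.462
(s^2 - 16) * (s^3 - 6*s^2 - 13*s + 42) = s^5 - 6*s^4 - 29*s^3 + 138*s^2 + 208*s - 672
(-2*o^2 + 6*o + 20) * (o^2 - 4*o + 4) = -2*o^4 + 14*o^3 - 12*o^2 - 56*o + 80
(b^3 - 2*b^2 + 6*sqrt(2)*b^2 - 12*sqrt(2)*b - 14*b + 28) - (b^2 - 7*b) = b^3 - 3*b^2 + 6*sqrt(2)*b^2 - 12*sqrt(2)*b - 7*b + 28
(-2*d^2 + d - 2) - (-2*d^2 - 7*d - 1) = 8*d - 1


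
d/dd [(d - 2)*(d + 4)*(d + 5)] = 3*d^2 + 14*d + 2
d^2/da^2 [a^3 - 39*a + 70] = 6*a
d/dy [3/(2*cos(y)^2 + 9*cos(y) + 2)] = 3*(4*cos(y) + 9)*sin(y)/(9*cos(y) + cos(2*y) + 3)^2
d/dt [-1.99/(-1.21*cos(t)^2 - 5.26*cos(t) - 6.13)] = (4.8158*cos(t) + 10.4674)*sin(t)/(1.21*cos(t)^2 + 5.26*cos(t) + 6.13)^2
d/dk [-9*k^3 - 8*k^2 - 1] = k*(-27*k - 16)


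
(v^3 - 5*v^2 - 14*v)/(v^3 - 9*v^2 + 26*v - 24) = v*(v^2 - 5*v - 14)/(v^3 - 9*v^2 + 26*v - 24)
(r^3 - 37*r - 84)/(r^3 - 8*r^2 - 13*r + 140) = (r + 3)/(r - 5)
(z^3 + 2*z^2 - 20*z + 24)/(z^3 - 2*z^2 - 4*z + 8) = (z + 6)/(z + 2)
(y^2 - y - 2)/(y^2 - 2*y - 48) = (-y^2 + y + 2)/(-y^2 + 2*y + 48)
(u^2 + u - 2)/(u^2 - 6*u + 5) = (u + 2)/(u - 5)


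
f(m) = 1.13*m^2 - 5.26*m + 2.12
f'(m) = 2.26*m - 5.26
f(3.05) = -3.41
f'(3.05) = 1.63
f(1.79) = -3.67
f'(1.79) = -1.21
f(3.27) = -3.00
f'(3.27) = 2.13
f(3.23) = -3.08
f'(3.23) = 2.04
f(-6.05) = 75.30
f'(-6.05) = -18.93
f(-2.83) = 26.06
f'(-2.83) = -11.66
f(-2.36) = 20.83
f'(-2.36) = -10.59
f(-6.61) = 86.26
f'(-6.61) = -20.20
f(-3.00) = 28.07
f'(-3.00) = -12.04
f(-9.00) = 140.99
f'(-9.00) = -25.60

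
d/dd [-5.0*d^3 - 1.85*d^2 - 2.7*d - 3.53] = -15.0*d^2 - 3.7*d - 2.7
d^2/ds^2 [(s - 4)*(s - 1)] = 2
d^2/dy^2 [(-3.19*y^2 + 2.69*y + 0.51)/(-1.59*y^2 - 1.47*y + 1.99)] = (-28.513152*y^3 + 52.824888*y^2 - 58.220712*y + 4.095824)/(4.019679*y^6 + 11.148921*y^5 - 4.785264*y^4 - 24.730839*y^3 + 5.989104*y^2 + 17.464041*y - 7.880599)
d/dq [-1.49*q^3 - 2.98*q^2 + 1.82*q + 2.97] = -4.47*q^2 - 5.96*q + 1.82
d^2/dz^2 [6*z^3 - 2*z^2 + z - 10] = 36*z - 4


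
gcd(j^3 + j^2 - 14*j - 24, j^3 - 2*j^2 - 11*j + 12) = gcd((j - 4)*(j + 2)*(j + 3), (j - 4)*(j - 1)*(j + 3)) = j^2 - j - 12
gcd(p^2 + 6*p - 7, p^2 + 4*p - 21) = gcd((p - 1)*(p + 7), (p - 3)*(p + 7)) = p + 7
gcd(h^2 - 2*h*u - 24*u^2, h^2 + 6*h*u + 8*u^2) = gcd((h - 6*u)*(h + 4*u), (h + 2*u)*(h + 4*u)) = h + 4*u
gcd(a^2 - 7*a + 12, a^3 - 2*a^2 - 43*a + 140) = a - 4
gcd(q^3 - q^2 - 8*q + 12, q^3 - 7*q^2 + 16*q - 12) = q^2 - 4*q + 4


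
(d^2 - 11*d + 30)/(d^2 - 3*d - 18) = (d - 5)/(d + 3)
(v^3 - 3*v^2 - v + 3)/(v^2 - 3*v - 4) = (v^2 - 4*v + 3)/(v - 4)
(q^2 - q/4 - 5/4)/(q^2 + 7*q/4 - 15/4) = (q + 1)/(q + 3)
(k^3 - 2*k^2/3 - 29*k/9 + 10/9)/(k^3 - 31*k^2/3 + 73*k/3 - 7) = (3*k^2 - k - 10)/(3*(k^2 - 10*k + 21))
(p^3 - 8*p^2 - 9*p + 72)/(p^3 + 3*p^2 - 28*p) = (p^3 - 8*p^2 - 9*p + 72)/(p*(p^2 + 3*p - 28))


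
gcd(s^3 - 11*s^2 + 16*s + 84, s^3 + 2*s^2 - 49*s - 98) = s^2 - 5*s - 14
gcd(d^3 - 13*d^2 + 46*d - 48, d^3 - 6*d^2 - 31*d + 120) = d^2 - 11*d + 24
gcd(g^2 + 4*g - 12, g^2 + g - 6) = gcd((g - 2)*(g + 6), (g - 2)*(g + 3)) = g - 2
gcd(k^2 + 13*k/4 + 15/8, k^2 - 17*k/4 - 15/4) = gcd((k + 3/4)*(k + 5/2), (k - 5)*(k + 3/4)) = k + 3/4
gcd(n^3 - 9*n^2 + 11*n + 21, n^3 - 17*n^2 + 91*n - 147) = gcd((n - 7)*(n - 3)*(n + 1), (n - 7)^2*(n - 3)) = n^2 - 10*n + 21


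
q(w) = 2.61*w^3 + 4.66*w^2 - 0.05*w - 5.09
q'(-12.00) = 1015.63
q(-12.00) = -3843.53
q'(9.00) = 718.06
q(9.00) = 2274.61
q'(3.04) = 100.64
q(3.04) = 111.15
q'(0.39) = 4.78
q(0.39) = -4.25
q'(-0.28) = -2.05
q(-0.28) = -4.77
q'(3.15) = 107.00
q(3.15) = 122.57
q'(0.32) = 3.73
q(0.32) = -4.54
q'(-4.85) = 138.93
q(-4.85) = -192.99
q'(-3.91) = 83.21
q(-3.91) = -89.67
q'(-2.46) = 24.41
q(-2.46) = -15.62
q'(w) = 7.83*w^2 + 9.32*w - 0.05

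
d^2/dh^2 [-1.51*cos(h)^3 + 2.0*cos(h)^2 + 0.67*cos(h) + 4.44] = 0.4625*cos(h) - 4.0*cos(2*h) + 3.3975*cos(3*h)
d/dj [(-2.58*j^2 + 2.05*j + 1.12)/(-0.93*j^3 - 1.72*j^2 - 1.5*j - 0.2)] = (-2.3994*j^4 + 3.813*j^3 + 10.5208*j^2 + 4.8848*j + 1.27)/(0.8649*j^6 + 3.1992*j^5 + 5.7484*j^4 + 5.532*j^3 + 2.938*j^2 + 0.6*j + 0.04)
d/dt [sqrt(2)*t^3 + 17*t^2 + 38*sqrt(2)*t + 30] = 3*sqrt(2)*t^2 + 34*t + 38*sqrt(2)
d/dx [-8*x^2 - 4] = -16*x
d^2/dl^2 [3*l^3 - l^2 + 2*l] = 18*l - 2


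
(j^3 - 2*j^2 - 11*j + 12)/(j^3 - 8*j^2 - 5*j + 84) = (j - 1)/(j - 7)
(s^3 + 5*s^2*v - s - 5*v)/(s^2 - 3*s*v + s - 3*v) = (s^2 + 5*s*v - s - 5*v)/(s - 3*v)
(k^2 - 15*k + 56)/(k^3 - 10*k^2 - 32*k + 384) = (k - 7)/(k^2 - 2*k - 48)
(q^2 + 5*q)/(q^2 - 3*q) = (q + 5)/(q - 3)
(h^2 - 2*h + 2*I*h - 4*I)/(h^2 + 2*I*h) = (h - 2)/h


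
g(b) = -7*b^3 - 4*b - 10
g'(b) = -21*b^2 - 4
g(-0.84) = -2.49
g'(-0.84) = -18.82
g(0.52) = -13.06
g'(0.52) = -9.68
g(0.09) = -10.37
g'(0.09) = -4.17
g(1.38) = -33.92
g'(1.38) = -43.99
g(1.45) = -37.14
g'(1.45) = -48.15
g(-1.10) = 3.72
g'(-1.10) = -29.41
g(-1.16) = 5.57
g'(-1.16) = -32.26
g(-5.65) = 1275.13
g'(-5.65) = -674.37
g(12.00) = -12154.00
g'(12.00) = -3028.00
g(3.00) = -211.00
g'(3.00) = -193.00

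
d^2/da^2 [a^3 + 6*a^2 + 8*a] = 6*a + 12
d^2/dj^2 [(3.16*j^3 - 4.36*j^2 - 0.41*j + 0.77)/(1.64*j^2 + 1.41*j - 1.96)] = (50.838456*j^3 - 124.060608*j^2 + 75.6126*j - 27.753054)/(4.410944*j^6 + 11.377008*j^5 - 6.033396*j^4 - 24.390603*j^3 + 7.210644*j^2 + 16.249968*j - 7.529536)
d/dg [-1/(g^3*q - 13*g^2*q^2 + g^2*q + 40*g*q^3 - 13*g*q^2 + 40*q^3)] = (3*g^2 - 26*g*q + 2*g + 40*q^2 - 13*q)/(q*(g^3 - 13*g^2*q + g^2 + 40*g*q^2 - 13*g*q + 40*q^2)^2)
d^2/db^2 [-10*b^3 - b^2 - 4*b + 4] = -60*b - 2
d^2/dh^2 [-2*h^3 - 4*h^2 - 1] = -12*h - 8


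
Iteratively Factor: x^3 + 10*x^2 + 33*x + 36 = (x + 4)*(x^2 + 6*x + 9) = (x + 3)*(x + 4)*(x + 3)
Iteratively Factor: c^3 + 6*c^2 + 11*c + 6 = (c + 1)*(c^2 + 5*c + 6) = (c + 1)*(c + 3)*(c + 2)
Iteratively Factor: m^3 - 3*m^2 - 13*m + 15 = (m + 3)*(m^2 - 6*m + 5) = (m - 1)*(m + 3)*(m - 5)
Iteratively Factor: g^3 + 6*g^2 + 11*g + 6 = (g + 1)*(g^2 + 5*g + 6) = (g + 1)*(g + 3)*(g + 2)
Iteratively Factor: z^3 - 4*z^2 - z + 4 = (z - 1)*(z^2 - 3*z - 4) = (z - 4)*(z - 1)*(z + 1)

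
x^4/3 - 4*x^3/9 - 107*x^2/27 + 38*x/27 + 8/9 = (x/3 + 1)*(x - 4)*(x - 2/3)*(x + 1/3)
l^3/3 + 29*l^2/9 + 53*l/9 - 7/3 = (l/3 + 1)*(l - 1/3)*(l + 7)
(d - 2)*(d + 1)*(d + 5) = d^3 + 4*d^2 - 7*d - 10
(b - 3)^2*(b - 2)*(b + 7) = b^4 - b^3 - 35*b^2 + 129*b - 126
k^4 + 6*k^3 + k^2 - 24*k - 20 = (k - 2)*(k + 1)*(k + 2)*(k + 5)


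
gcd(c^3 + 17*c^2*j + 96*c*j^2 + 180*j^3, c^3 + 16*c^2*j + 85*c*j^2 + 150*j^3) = c^2 + 11*c*j + 30*j^2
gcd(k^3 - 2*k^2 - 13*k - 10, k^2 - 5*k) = k - 5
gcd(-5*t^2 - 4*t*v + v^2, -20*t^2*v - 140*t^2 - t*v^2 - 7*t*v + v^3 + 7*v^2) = 5*t - v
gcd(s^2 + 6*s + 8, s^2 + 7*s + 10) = s + 2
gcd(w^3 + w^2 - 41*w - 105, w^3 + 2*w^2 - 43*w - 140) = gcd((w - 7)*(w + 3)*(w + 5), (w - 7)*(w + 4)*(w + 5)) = w^2 - 2*w - 35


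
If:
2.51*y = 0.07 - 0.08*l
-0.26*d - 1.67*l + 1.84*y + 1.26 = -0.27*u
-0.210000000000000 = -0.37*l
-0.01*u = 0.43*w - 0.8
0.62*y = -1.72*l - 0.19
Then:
No Solution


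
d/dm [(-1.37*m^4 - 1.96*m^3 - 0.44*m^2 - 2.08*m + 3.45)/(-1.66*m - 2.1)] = (6.8226*m^4 + 18.0152*m^3 + 13.0784*m^2 + 1.848*m + 10.095)/(2.7556*m^2 + 6.972*m + 4.41)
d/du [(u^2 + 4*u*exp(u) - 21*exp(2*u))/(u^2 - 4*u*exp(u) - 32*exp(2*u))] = (8*u^3 + 22*u^2*exp(u) - 8*u^2 + 212*u*exp(2*u) - 22*u*exp(u) - 212*exp(2*u))*exp(u)/(u^4 - 8*u^3*exp(u) - 48*u^2*exp(2*u) + 256*u*exp(3*u) + 1024*exp(4*u))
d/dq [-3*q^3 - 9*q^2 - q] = -9*q^2 - 18*q - 1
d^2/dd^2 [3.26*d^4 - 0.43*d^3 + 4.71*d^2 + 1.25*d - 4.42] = 39.12*d^2 - 2.58*d + 9.42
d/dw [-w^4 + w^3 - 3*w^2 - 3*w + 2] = -4*w^3 + 3*w^2 - 6*w - 3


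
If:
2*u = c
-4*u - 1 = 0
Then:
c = -1/2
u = -1/4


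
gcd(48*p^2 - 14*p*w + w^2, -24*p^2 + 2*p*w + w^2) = 1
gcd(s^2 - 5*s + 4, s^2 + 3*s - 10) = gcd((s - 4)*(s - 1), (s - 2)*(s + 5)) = 1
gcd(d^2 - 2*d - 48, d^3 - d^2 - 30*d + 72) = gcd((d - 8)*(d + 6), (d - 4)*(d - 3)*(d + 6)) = d + 6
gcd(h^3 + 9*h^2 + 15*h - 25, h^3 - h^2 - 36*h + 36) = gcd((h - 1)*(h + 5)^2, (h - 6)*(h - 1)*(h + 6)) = h - 1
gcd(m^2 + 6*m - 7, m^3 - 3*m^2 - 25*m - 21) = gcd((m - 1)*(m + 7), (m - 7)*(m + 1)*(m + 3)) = 1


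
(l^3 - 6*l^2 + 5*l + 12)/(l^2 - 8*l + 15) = (l^2 - 3*l - 4)/(l - 5)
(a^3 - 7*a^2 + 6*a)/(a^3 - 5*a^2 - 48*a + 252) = a*(a - 1)/(a^2 + a - 42)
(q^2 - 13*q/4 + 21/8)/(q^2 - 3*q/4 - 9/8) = (4*q - 7)/(4*q + 3)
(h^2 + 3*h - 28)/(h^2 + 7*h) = (h - 4)/h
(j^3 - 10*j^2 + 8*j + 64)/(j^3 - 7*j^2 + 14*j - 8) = (j^2 - 6*j - 16)/(j^2 - 3*j + 2)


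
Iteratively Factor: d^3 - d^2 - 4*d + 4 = (d - 2)*(d^2 + d - 2) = (d - 2)*(d - 1)*(d + 2)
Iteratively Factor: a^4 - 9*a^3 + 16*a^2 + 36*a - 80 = (a - 5)*(a^3 - 4*a^2 - 4*a + 16) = (a - 5)*(a + 2)*(a^2 - 6*a + 8) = (a - 5)*(a - 2)*(a + 2)*(a - 4)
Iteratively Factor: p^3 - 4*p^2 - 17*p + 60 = (p - 3)*(p^2 - p - 20) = (p - 3)*(p + 4)*(p - 5)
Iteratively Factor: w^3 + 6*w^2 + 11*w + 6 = (w + 2)*(w^2 + 4*w + 3) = (w + 1)*(w + 2)*(w + 3)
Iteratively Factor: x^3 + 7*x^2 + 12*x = (x + 3)*(x^2 + 4*x) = (x + 3)*(x + 4)*(x)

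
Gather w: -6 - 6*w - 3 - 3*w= -9*w - 9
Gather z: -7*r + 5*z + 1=-7*r + 5*z + 1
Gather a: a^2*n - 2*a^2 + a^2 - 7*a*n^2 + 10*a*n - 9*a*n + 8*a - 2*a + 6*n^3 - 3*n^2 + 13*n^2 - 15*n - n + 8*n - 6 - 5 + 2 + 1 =a^2*(n - 1) + a*(-7*n^2 + n + 6) + 6*n^3 + 10*n^2 - 8*n - 8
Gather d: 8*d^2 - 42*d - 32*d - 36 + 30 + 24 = 8*d^2 - 74*d + 18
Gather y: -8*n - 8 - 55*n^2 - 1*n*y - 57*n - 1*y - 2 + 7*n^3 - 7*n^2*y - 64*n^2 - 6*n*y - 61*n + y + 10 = 7*n^3 - 119*n^2 - 126*n + y*(-7*n^2 - 7*n)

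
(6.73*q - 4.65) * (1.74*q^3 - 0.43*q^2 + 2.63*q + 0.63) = 11.7102*q^4 - 10.9849*q^3 + 19.6994*q^2 - 7.9896*q - 2.9295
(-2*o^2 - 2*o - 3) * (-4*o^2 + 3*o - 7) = 8*o^4 + 2*o^3 + 20*o^2 + 5*o + 21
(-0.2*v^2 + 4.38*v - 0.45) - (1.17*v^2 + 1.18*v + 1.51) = -1.37*v^2 + 3.2*v - 1.96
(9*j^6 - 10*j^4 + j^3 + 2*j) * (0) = 0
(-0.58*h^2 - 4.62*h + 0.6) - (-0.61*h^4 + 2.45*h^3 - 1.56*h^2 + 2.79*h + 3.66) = 0.61*h^4 - 2.45*h^3 + 0.98*h^2 - 7.41*h - 3.06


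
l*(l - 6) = l^2 - 6*l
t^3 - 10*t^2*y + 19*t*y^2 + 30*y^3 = (t - 6*y)*(t - 5*y)*(t + y)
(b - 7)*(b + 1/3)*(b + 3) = b^3 - 11*b^2/3 - 67*b/3 - 7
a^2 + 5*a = a*(a + 5)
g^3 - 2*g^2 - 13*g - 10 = (g - 5)*(g + 1)*(g + 2)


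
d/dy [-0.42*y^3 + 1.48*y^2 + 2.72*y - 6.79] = -1.26*y^2 + 2.96*y + 2.72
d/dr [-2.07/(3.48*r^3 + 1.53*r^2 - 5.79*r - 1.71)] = (21.6108*r^2 + 6.3342*r - 11.9853)/(3.48*r^3 + 1.53*r^2 - 5.79*r - 1.71)^2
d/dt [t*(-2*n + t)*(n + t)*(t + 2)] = -4*n^2*t - 4*n^2 - 3*n*t^2 - 4*n*t + 4*t^3 + 6*t^2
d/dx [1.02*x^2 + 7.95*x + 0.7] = 2.04*x + 7.95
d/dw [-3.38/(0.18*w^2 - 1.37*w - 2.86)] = (1.2168*w - 4.6306)/(-0.18*w^2 + 1.37*w + 2.86)^2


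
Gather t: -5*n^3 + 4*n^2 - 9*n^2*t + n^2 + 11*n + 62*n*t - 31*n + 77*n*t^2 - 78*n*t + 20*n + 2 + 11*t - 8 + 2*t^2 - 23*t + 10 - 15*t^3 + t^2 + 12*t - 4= -5*n^3 + 5*n^2 - 15*t^3 + t^2*(77*n + 3) + t*(-9*n^2 - 16*n)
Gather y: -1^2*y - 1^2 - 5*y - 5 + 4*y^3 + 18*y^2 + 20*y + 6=4*y^3 + 18*y^2 + 14*y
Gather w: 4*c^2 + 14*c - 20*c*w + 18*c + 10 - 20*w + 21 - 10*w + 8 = 4*c^2 + 32*c + w*(-20*c - 30) + 39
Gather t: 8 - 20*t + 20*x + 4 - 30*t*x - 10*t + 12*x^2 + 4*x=t*(-30*x - 30) + 12*x^2 + 24*x + 12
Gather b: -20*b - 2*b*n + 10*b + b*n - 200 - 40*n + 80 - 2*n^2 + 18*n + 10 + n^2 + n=b*(-n - 10) - n^2 - 21*n - 110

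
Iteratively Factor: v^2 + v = (v)*(v + 1)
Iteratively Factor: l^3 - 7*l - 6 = (l - 3)*(l^2 + 3*l + 2) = (l - 3)*(l + 1)*(l + 2)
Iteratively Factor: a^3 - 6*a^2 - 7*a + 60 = (a - 4)*(a^2 - 2*a - 15) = (a - 5)*(a - 4)*(a + 3)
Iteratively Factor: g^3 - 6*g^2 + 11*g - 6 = (g - 2)*(g^2 - 4*g + 3) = (g - 3)*(g - 2)*(g - 1)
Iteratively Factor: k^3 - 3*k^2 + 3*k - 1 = (k - 1)*(k^2 - 2*k + 1) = (k - 1)^2*(k - 1)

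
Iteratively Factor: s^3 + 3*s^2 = (s)*(s^2 + 3*s) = s^2*(s + 3)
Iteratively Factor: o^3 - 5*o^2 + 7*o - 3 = (o - 3)*(o^2 - 2*o + 1) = (o - 3)*(o - 1)*(o - 1)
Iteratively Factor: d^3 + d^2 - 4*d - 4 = (d + 1)*(d^2 - 4) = (d + 1)*(d + 2)*(d - 2)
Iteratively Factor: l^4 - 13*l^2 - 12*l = (l + 3)*(l^3 - 3*l^2 - 4*l) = l*(l + 3)*(l^2 - 3*l - 4) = l*(l - 4)*(l + 3)*(l + 1)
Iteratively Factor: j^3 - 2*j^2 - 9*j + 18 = (j - 2)*(j^2 - 9) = (j - 3)*(j - 2)*(j + 3)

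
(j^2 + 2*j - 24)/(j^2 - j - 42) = (j - 4)/(j - 7)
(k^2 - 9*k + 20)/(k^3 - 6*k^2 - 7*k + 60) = 1/(k + 3)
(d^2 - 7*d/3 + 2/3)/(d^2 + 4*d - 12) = (d - 1/3)/(d + 6)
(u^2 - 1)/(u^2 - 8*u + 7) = (u + 1)/(u - 7)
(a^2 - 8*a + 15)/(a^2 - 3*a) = (a - 5)/a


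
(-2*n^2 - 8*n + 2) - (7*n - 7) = -2*n^2 - 15*n + 9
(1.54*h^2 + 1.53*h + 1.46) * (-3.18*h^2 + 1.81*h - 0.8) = -4.8972*h^4 - 2.078*h^3 - 3.1055*h^2 + 1.4186*h - 1.168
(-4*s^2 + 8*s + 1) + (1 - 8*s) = 2 - 4*s^2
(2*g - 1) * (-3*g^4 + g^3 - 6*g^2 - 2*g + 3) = -6*g^5 + 5*g^4 - 13*g^3 + 2*g^2 + 8*g - 3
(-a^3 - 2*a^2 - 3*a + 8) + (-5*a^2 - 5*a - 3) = -a^3 - 7*a^2 - 8*a + 5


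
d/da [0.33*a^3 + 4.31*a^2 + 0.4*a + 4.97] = 0.99*a^2 + 8.62*a + 0.4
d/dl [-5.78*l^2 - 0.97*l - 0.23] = -11.56*l - 0.97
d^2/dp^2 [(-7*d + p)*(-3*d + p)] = 2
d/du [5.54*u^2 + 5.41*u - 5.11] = 11.08*u + 5.41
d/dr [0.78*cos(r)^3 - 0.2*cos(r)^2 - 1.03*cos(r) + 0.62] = (-2.34*cos(r)^2 + 0.4*cos(r) + 1.03)*sin(r)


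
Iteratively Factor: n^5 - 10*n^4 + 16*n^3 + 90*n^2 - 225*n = (n - 5)*(n^4 - 5*n^3 - 9*n^2 + 45*n) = n*(n - 5)*(n^3 - 5*n^2 - 9*n + 45) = n*(n - 5)*(n + 3)*(n^2 - 8*n + 15) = n*(n - 5)^2*(n + 3)*(n - 3)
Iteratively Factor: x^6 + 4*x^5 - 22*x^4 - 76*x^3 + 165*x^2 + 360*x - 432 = (x + 3)*(x^5 + x^4 - 25*x^3 - x^2 + 168*x - 144) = (x + 3)*(x + 4)*(x^4 - 3*x^3 - 13*x^2 + 51*x - 36) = (x + 3)*(x + 4)^2*(x^3 - 7*x^2 + 15*x - 9) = (x - 1)*(x + 3)*(x + 4)^2*(x^2 - 6*x + 9) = (x - 3)*(x - 1)*(x + 3)*(x + 4)^2*(x - 3)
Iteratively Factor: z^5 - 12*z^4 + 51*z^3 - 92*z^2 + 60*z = (z - 2)*(z^4 - 10*z^3 + 31*z^2 - 30*z) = (z - 5)*(z - 2)*(z^3 - 5*z^2 + 6*z) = z*(z - 5)*(z - 2)*(z^2 - 5*z + 6) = z*(z - 5)*(z - 3)*(z - 2)*(z - 2)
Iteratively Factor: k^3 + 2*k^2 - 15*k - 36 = (k + 3)*(k^2 - k - 12) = (k - 4)*(k + 3)*(k + 3)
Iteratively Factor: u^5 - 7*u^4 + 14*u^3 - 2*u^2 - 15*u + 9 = (u + 1)*(u^4 - 8*u^3 + 22*u^2 - 24*u + 9) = (u - 3)*(u + 1)*(u^3 - 5*u^2 + 7*u - 3) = (u - 3)^2*(u + 1)*(u^2 - 2*u + 1) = (u - 3)^2*(u - 1)*(u + 1)*(u - 1)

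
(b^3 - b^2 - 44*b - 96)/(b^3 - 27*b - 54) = (b^2 - 4*b - 32)/(b^2 - 3*b - 18)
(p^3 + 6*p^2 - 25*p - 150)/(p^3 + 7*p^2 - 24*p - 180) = (p + 5)/(p + 6)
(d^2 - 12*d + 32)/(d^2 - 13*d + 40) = (d - 4)/(d - 5)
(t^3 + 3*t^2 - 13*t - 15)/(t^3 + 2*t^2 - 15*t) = (t + 1)/t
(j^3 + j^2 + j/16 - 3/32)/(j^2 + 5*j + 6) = (j^3 + j^2 + j/16 - 3/32)/(j^2 + 5*j + 6)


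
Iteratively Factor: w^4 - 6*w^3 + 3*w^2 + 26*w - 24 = (w + 2)*(w^3 - 8*w^2 + 19*w - 12) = (w - 4)*(w + 2)*(w^2 - 4*w + 3) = (w - 4)*(w - 1)*(w + 2)*(w - 3)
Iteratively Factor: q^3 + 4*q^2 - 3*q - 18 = (q - 2)*(q^2 + 6*q + 9) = (q - 2)*(q + 3)*(q + 3)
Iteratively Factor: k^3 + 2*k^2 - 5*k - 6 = (k + 3)*(k^2 - k - 2) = (k - 2)*(k + 3)*(k + 1)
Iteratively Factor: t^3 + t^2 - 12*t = (t + 4)*(t^2 - 3*t) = t*(t + 4)*(t - 3)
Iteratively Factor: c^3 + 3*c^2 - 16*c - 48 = (c - 4)*(c^2 + 7*c + 12) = (c - 4)*(c + 4)*(c + 3)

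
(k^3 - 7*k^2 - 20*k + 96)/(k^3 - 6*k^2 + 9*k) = (k^2 - 4*k - 32)/(k*(k - 3))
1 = 1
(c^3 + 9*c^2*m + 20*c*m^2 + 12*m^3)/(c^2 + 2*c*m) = c + 7*m + 6*m^2/c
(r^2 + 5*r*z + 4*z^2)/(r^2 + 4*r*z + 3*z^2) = (r + 4*z)/(r + 3*z)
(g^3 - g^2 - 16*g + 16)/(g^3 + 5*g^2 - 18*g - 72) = (g^2 + 3*g - 4)/(g^2 + 9*g + 18)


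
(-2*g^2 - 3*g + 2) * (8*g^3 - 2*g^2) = -16*g^5 - 20*g^4 + 22*g^3 - 4*g^2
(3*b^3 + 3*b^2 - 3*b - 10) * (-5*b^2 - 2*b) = -15*b^5 - 21*b^4 + 9*b^3 + 56*b^2 + 20*b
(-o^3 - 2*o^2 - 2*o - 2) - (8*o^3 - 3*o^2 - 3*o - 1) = -9*o^3 + o^2 + o - 1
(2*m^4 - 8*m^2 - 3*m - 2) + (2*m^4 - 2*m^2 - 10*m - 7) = 4*m^4 - 10*m^2 - 13*m - 9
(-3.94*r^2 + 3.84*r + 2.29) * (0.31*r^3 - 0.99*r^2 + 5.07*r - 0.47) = -1.2214*r^5 + 5.091*r^4 - 23.0675*r^3 + 19.0535*r^2 + 9.8055*r - 1.0763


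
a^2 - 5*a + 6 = (a - 3)*(a - 2)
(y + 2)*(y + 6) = y^2 + 8*y + 12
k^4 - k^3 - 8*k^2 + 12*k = k*(k - 2)^2*(k + 3)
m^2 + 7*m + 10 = (m + 2)*(m + 5)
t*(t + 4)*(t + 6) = t^3 + 10*t^2 + 24*t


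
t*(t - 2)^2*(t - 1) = t^4 - 5*t^3 + 8*t^2 - 4*t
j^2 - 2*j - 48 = (j - 8)*(j + 6)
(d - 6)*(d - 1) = d^2 - 7*d + 6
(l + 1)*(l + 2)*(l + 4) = l^3 + 7*l^2 + 14*l + 8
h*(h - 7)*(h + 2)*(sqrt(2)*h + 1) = sqrt(2)*h^4 - 5*sqrt(2)*h^3 + h^3 - 14*sqrt(2)*h^2 - 5*h^2 - 14*h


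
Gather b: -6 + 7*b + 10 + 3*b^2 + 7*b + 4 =3*b^2 + 14*b + 8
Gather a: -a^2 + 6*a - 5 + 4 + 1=-a^2 + 6*a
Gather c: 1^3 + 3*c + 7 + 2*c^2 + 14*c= 2*c^2 + 17*c + 8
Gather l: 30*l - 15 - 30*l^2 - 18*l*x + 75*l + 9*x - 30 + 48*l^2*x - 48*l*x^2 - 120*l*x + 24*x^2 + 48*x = l^2*(48*x - 30) + l*(-48*x^2 - 138*x + 105) + 24*x^2 + 57*x - 45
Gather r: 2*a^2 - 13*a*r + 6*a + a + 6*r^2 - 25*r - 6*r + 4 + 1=2*a^2 + 7*a + 6*r^2 + r*(-13*a - 31) + 5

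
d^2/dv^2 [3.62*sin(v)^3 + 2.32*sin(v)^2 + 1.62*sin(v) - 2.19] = -4.335*sin(v) + 8.145*sin(3*v) + 4.64*cos(2*v)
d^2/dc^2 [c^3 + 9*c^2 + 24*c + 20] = 6*c + 18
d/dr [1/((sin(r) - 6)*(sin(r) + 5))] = (-sin(2*r) + cos(r))/((sin(r) - 6)^2*(sin(r) + 5)^2)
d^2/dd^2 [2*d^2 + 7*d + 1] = 4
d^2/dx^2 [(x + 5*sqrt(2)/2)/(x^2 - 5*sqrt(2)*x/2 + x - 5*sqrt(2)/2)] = 2*((2*x + 5*sqrt(2))*(4*x - 5*sqrt(2) + 2)^2 - 4*(3*x + 1)*(2*x^2 - 5*sqrt(2)*x + 2*x - 5*sqrt(2)))/(2*x^2 - 5*sqrt(2)*x + 2*x - 5*sqrt(2))^3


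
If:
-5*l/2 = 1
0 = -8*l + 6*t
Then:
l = -2/5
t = -8/15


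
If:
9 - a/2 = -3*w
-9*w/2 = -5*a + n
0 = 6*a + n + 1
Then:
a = -58/41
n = 307/41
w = -398/123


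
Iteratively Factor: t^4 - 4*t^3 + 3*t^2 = (t - 3)*(t^3 - t^2) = (t - 3)*(t - 1)*(t^2) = t*(t - 3)*(t - 1)*(t)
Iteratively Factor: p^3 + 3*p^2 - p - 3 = (p + 1)*(p^2 + 2*p - 3) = (p - 1)*(p + 1)*(p + 3)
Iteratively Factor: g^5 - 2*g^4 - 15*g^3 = (g)*(g^4 - 2*g^3 - 15*g^2) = g^2*(g^3 - 2*g^2 - 15*g) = g^2*(g - 5)*(g^2 + 3*g) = g^2*(g - 5)*(g + 3)*(g)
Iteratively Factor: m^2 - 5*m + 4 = (m - 1)*(m - 4)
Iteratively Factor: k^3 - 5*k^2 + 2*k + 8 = (k + 1)*(k^2 - 6*k + 8) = (k - 2)*(k + 1)*(k - 4)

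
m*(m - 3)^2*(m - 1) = m^4 - 7*m^3 + 15*m^2 - 9*m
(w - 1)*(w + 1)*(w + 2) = w^3 + 2*w^2 - w - 2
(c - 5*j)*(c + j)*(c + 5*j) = c^3 + c^2*j - 25*c*j^2 - 25*j^3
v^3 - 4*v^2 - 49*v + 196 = (v - 7)*(v - 4)*(v + 7)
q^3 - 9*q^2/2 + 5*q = q*(q - 5/2)*(q - 2)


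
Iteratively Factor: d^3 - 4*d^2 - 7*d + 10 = (d - 1)*(d^2 - 3*d - 10) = (d - 1)*(d + 2)*(d - 5)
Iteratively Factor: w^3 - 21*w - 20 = (w + 1)*(w^2 - w - 20) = (w + 1)*(w + 4)*(w - 5)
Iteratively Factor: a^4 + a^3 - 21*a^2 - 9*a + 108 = (a - 3)*(a^3 + 4*a^2 - 9*a - 36) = (a - 3)*(a + 3)*(a^2 + a - 12) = (a - 3)*(a + 3)*(a + 4)*(a - 3)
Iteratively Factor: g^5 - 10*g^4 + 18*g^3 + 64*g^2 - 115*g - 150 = (g + 1)*(g^4 - 11*g^3 + 29*g^2 + 35*g - 150) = (g + 1)*(g + 2)*(g^3 - 13*g^2 + 55*g - 75) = (g - 5)*(g + 1)*(g + 2)*(g^2 - 8*g + 15) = (g - 5)^2*(g + 1)*(g + 2)*(g - 3)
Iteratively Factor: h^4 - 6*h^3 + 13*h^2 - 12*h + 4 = (h - 2)*(h^3 - 4*h^2 + 5*h - 2) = (h - 2)*(h - 1)*(h^2 - 3*h + 2) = (h - 2)*(h - 1)^2*(h - 2)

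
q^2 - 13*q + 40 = (q - 8)*(q - 5)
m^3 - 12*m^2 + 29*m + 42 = (m - 7)*(m - 6)*(m + 1)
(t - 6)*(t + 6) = t^2 - 36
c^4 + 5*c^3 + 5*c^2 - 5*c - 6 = (c - 1)*(c + 1)*(c + 2)*(c + 3)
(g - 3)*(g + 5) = g^2 + 2*g - 15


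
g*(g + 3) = g^2 + 3*g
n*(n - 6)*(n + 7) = n^3 + n^2 - 42*n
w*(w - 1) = w^2 - w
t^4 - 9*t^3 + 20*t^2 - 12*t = t*(t - 6)*(t - 2)*(t - 1)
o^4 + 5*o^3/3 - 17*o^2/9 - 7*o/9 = o*(o - 1)*(o + 1/3)*(o + 7/3)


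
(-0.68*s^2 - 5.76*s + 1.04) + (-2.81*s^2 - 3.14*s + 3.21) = -3.49*s^2 - 8.9*s + 4.25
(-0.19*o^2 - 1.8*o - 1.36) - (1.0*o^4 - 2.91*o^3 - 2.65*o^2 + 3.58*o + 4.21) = -1.0*o^4 + 2.91*o^3 + 2.46*o^2 - 5.38*o - 5.57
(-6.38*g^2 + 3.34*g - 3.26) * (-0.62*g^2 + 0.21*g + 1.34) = 3.9556*g^4 - 3.4106*g^3 - 5.8266*g^2 + 3.791*g - 4.3684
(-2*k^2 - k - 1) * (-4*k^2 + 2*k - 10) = 8*k^4 + 22*k^2 + 8*k + 10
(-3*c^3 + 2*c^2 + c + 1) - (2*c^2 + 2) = -3*c^3 + c - 1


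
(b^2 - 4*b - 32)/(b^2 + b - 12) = (b - 8)/(b - 3)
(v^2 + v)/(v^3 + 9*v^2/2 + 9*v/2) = 2*(v + 1)/(2*v^2 + 9*v + 9)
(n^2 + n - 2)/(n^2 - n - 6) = (n - 1)/(n - 3)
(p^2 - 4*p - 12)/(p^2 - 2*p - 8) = (p - 6)/(p - 4)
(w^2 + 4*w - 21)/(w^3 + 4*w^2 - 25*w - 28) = (w - 3)/(w^2 - 3*w - 4)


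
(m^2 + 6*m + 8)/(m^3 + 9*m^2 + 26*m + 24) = 1/(m + 3)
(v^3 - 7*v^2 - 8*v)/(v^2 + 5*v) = (v^2 - 7*v - 8)/(v + 5)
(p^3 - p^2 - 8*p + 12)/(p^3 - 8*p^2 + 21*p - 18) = (p^2 + p - 6)/(p^2 - 6*p + 9)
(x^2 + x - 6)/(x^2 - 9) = (x - 2)/(x - 3)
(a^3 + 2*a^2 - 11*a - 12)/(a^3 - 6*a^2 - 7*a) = (a^2 + a - 12)/(a*(a - 7))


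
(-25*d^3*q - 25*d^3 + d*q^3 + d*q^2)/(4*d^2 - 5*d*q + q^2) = d*(-25*d^2*q - 25*d^2 + q^3 + q^2)/(4*d^2 - 5*d*q + q^2)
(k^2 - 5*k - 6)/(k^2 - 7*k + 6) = (k + 1)/(k - 1)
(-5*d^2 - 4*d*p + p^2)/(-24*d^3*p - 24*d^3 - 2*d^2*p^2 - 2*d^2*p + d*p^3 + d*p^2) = (5*d^2 + 4*d*p - p^2)/(d*(24*d^2*p + 24*d^2 + 2*d*p^2 + 2*d*p - p^3 - p^2))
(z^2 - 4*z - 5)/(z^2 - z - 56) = (-z^2 + 4*z + 5)/(-z^2 + z + 56)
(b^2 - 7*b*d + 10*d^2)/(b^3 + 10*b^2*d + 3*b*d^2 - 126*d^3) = (b^2 - 7*b*d + 10*d^2)/(b^3 + 10*b^2*d + 3*b*d^2 - 126*d^3)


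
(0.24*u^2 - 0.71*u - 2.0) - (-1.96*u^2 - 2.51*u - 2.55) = 2.2*u^2 + 1.8*u + 0.55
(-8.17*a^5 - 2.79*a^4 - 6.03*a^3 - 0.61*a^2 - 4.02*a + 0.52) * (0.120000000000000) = -0.9804*a^5 - 0.3348*a^4 - 0.7236*a^3 - 0.0732*a^2 - 0.4824*a + 0.0624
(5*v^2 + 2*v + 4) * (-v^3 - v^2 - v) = -5*v^5 - 7*v^4 - 11*v^3 - 6*v^2 - 4*v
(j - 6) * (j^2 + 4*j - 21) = j^3 - 2*j^2 - 45*j + 126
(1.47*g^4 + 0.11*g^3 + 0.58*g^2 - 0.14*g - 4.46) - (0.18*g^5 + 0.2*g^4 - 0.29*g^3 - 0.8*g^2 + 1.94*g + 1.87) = -0.18*g^5 + 1.27*g^4 + 0.4*g^3 + 1.38*g^2 - 2.08*g - 6.33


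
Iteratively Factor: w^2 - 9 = (w + 3)*(w - 3)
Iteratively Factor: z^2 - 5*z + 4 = (z - 1)*(z - 4)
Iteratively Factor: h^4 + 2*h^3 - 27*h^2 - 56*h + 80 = (h - 5)*(h^3 + 7*h^2 + 8*h - 16) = (h - 5)*(h - 1)*(h^2 + 8*h + 16) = (h - 5)*(h - 1)*(h + 4)*(h + 4)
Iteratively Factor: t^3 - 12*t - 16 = (t - 4)*(t^2 + 4*t + 4) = (t - 4)*(t + 2)*(t + 2)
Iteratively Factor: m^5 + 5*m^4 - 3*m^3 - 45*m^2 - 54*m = (m + 3)*(m^4 + 2*m^3 - 9*m^2 - 18*m) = (m - 3)*(m + 3)*(m^3 + 5*m^2 + 6*m) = (m - 3)*(m + 2)*(m + 3)*(m^2 + 3*m) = (m - 3)*(m + 2)*(m + 3)^2*(m)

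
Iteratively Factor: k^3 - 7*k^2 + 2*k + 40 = (k + 2)*(k^2 - 9*k + 20) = (k - 4)*(k + 2)*(k - 5)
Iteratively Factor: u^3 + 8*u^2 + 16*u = (u + 4)*(u^2 + 4*u) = (u + 4)^2*(u)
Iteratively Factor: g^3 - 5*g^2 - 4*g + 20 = (g - 2)*(g^2 - 3*g - 10) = (g - 2)*(g + 2)*(g - 5)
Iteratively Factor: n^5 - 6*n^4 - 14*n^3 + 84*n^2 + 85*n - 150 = (n - 5)*(n^4 - n^3 - 19*n^2 - 11*n + 30) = (n - 5)*(n + 3)*(n^3 - 4*n^2 - 7*n + 10) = (n - 5)*(n + 2)*(n + 3)*(n^2 - 6*n + 5) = (n - 5)*(n - 1)*(n + 2)*(n + 3)*(n - 5)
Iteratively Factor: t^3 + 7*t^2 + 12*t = (t + 4)*(t^2 + 3*t) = t*(t + 4)*(t + 3)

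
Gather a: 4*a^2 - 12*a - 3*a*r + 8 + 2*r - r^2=4*a^2 + a*(-3*r - 12) - r^2 + 2*r + 8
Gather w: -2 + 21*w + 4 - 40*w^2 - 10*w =-40*w^2 + 11*w + 2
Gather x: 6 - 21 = -15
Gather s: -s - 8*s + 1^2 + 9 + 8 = 18 - 9*s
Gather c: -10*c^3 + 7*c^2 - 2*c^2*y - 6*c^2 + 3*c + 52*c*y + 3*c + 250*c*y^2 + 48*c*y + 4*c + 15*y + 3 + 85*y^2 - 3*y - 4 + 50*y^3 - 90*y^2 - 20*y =-10*c^3 + c^2*(1 - 2*y) + c*(250*y^2 + 100*y + 10) + 50*y^3 - 5*y^2 - 8*y - 1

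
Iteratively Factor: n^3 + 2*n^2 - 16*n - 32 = (n + 4)*(n^2 - 2*n - 8) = (n + 2)*(n + 4)*(n - 4)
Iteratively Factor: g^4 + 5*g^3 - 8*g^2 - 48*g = (g)*(g^3 + 5*g^2 - 8*g - 48) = g*(g + 4)*(g^2 + g - 12) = g*(g + 4)^2*(g - 3)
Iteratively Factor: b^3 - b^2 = (b - 1)*(b^2) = b*(b - 1)*(b)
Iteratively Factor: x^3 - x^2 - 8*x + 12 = (x - 2)*(x^2 + x - 6) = (x - 2)^2*(x + 3)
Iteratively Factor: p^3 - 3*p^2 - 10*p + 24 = (p - 2)*(p^2 - p - 12) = (p - 2)*(p + 3)*(p - 4)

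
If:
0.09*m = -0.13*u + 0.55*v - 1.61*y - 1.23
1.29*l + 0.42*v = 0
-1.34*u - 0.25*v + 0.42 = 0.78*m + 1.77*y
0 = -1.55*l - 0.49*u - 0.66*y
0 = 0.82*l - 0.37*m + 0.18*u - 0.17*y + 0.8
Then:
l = 0.63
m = 4.47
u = 0.31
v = -1.92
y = -1.69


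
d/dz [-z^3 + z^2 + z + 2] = -3*z^2 + 2*z + 1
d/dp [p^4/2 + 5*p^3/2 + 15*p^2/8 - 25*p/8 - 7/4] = 2*p^3 + 15*p^2/2 + 15*p/4 - 25/8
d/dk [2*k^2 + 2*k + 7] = 4*k + 2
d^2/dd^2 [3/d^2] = 18/d^4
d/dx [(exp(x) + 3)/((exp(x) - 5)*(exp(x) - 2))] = (-exp(2*x) - 6*exp(x) + 31)*exp(x)/(exp(4*x) - 14*exp(3*x) + 69*exp(2*x) - 140*exp(x) + 100)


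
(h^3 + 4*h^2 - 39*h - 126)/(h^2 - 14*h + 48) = (h^2 + 10*h + 21)/(h - 8)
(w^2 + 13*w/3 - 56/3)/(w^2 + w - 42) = (w - 8/3)/(w - 6)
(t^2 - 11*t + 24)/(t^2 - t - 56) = (t - 3)/(t + 7)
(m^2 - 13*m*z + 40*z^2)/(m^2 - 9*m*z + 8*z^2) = (-m + 5*z)/(-m + z)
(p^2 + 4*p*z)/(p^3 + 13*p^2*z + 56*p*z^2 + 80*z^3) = p/(p^2 + 9*p*z + 20*z^2)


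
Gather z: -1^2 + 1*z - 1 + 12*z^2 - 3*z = 12*z^2 - 2*z - 2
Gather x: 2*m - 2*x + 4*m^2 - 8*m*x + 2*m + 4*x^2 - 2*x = 4*m^2 + 4*m + 4*x^2 + x*(-8*m - 4)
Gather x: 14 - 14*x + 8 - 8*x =22 - 22*x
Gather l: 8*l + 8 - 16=8*l - 8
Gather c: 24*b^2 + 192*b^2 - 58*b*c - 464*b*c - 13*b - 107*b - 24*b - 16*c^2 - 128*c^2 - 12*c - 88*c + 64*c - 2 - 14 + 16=216*b^2 - 144*b - 144*c^2 + c*(-522*b - 36)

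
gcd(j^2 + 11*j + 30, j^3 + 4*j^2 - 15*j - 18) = j + 6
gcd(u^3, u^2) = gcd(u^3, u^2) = u^2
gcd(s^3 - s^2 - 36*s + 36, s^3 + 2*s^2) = 1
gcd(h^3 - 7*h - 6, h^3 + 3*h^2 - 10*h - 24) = h^2 - h - 6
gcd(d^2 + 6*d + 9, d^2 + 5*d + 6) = d + 3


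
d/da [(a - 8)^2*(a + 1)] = 3*(a - 8)*(a - 2)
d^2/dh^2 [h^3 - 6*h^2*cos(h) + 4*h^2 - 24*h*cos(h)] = 6*h^2*cos(h) + 24*sqrt(2)*h*sin(h + pi/4) + 6*h + 48*sin(h) - 12*cos(h) + 8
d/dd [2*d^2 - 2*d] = 4*d - 2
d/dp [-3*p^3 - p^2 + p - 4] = -9*p^2 - 2*p + 1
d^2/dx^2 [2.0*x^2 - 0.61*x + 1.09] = 4.00000000000000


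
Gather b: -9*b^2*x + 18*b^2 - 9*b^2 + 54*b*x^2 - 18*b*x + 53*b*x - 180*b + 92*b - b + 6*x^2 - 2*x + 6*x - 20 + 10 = b^2*(9 - 9*x) + b*(54*x^2 + 35*x - 89) + 6*x^2 + 4*x - 10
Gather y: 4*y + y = 5*y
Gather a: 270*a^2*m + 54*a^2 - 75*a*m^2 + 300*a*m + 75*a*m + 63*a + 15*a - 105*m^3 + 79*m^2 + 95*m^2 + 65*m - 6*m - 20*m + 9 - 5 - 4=a^2*(270*m + 54) + a*(-75*m^2 + 375*m + 78) - 105*m^3 + 174*m^2 + 39*m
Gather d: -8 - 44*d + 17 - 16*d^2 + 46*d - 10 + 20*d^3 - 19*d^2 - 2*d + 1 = 20*d^3 - 35*d^2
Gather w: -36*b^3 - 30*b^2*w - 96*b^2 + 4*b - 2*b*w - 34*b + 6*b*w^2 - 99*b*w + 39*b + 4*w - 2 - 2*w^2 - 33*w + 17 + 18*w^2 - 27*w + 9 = -36*b^3 - 96*b^2 + 9*b + w^2*(6*b + 16) + w*(-30*b^2 - 101*b - 56) + 24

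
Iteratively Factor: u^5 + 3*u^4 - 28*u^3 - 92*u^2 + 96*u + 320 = (u + 4)*(u^4 - u^3 - 24*u^2 + 4*u + 80) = (u - 2)*(u + 4)*(u^3 + u^2 - 22*u - 40) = (u - 2)*(u + 4)^2*(u^2 - 3*u - 10) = (u - 5)*(u - 2)*(u + 4)^2*(u + 2)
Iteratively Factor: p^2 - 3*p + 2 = (p - 1)*(p - 2)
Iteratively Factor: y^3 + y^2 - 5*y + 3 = (y + 3)*(y^2 - 2*y + 1) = (y - 1)*(y + 3)*(y - 1)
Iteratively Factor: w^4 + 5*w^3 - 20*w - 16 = (w + 2)*(w^3 + 3*w^2 - 6*w - 8) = (w + 2)*(w + 4)*(w^2 - w - 2) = (w - 2)*(w + 2)*(w + 4)*(w + 1)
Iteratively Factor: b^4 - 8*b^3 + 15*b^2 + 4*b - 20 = (b + 1)*(b^3 - 9*b^2 + 24*b - 20) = (b - 5)*(b + 1)*(b^2 - 4*b + 4) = (b - 5)*(b - 2)*(b + 1)*(b - 2)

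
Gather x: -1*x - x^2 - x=-x^2 - 2*x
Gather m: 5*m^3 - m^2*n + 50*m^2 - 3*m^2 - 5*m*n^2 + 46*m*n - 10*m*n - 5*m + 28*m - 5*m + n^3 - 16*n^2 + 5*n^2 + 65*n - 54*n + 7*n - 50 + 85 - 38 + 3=5*m^3 + m^2*(47 - n) + m*(-5*n^2 + 36*n + 18) + n^3 - 11*n^2 + 18*n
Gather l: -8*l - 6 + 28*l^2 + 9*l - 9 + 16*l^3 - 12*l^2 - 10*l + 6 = 16*l^3 + 16*l^2 - 9*l - 9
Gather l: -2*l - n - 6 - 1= -2*l - n - 7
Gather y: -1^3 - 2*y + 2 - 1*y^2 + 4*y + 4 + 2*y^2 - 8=y^2 + 2*y - 3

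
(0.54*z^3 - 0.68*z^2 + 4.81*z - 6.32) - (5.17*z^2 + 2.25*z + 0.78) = 0.54*z^3 - 5.85*z^2 + 2.56*z - 7.1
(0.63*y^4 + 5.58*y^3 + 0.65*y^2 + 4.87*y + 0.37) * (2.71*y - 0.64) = 1.7073*y^5 + 14.7186*y^4 - 1.8097*y^3 + 12.7817*y^2 - 2.1141*y - 0.2368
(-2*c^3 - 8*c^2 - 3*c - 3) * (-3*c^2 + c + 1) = 6*c^5 + 22*c^4 - c^3 - 2*c^2 - 6*c - 3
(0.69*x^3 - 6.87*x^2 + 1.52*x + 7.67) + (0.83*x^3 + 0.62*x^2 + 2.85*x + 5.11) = 1.52*x^3 - 6.25*x^2 + 4.37*x + 12.78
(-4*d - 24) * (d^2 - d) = -4*d^3 - 20*d^2 + 24*d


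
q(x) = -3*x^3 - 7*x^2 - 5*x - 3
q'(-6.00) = -245.00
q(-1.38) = -1.55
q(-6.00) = 423.00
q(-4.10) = 106.59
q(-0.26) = -2.12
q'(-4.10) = -98.89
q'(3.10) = -134.89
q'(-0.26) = -1.97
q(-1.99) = 2.87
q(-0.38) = -1.95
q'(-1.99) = -12.78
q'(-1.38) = -2.82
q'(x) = -9*x^2 - 14*x - 5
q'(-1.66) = -6.56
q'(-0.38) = -0.98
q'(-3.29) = -56.36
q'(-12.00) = -1133.00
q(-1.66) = -0.27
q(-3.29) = 44.52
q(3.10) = -175.14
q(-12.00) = 4233.00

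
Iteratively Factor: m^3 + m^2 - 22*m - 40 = (m + 4)*(m^2 - 3*m - 10) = (m + 2)*(m + 4)*(m - 5)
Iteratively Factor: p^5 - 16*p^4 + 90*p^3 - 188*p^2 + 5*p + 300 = (p + 1)*(p^4 - 17*p^3 + 107*p^2 - 295*p + 300) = (p - 4)*(p + 1)*(p^3 - 13*p^2 + 55*p - 75) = (p - 5)*(p - 4)*(p + 1)*(p^2 - 8*p + 15) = (p - 5)^2*(p - 4)*(p + 1)*(p - 3)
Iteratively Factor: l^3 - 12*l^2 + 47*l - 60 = (l - 3)*(l^2 - 9*l + 20) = (l - 4)*(l - 3)*(l - 5)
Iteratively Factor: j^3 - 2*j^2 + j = (j - 1)*(j^2 - j) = (j - 1)^2*(j)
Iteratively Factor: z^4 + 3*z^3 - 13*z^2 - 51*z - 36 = (z + 3)*(z^3 - 13*z - 12) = (z + 3)^2*(z^2 - 3*z - 4) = (z - 4)*(z + 3)^2*(z + 1)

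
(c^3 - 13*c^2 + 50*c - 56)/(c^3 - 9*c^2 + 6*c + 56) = (c - 2)/(c + 2)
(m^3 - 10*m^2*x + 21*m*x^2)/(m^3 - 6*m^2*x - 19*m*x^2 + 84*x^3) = m/(m + 4*x)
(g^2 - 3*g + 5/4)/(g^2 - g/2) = (g - 5/2)/g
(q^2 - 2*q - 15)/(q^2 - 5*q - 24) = (q - 5)/(q - 8)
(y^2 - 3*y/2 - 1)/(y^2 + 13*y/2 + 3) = (y - 2)/(y + 6)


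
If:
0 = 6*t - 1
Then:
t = 1/6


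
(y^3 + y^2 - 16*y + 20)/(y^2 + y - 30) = (y^3 + y^2 - 16*y + 20)/(y^2 + y - 30)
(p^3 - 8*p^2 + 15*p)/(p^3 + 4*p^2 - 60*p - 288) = p*(p^2 - 8*p + 15)/(p^3 + 4*p^2 - 60*p - 288)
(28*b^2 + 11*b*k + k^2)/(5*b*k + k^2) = (28*b^2 + 11*b*k + k^2)/(k*(5*b + k))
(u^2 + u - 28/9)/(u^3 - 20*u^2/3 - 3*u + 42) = (u - 4/3)/(u^2 - 9*u + 18)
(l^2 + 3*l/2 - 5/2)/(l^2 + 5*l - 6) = (l + 5/2)/(l + 6)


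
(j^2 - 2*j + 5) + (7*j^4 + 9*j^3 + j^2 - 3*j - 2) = 7*j^4 + 9*j^3 + 2*j^2 - 5*j + 3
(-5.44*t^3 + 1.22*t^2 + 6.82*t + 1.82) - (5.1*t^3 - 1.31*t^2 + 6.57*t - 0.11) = -10.54*t^3 + 2.53*t^2 + 0.25*t + 1.93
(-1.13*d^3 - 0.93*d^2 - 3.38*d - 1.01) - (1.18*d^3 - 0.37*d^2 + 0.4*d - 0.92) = -2.31*d^3 - 0.56*d^2 - 3.78*d - 0.09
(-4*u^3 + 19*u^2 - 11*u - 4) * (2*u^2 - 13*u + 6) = -8*u^5 + 90*u^4 - 293*u^3 + 249*u^2 - 14*u - 24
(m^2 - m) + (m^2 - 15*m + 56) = 2*m^2 - 16*m + 56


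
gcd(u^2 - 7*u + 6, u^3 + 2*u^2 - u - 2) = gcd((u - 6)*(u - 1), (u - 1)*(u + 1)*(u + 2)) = u - 1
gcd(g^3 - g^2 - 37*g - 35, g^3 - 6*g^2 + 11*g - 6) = 1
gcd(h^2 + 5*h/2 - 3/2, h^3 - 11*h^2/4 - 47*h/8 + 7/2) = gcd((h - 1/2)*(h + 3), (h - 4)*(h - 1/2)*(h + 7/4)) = h - 1/2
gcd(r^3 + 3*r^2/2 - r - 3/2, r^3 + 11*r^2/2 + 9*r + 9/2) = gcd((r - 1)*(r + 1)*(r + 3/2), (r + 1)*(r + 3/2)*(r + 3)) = r^2 + 5*r/2 + 3/2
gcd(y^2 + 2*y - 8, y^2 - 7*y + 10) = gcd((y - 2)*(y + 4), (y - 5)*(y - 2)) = y - 2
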